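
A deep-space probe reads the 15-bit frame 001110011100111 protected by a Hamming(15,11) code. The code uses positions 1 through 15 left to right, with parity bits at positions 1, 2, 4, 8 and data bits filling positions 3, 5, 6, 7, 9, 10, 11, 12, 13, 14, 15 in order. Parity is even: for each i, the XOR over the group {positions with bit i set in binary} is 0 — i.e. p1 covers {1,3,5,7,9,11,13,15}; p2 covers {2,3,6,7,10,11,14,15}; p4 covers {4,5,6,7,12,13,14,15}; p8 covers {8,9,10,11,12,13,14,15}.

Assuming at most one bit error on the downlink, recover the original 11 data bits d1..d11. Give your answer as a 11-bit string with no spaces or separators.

s1 (pos 1,3,5,7,9,11,13,15): 0⊕1⊕1⊕0⊕1⊕0⊕1⊕1 = 1
s2 (pos 2,3,6,7,10,11,14,15): 0⊕1⊕0⊕0⊕1⊕0⊕1⊕1 = 0
s4 (pos 4,5,6,7,12,13,14,15): 1⊕1⊕0⊕0⊕0⊕1⊕1⊕1 = 1
s8 (pos 8,9,10,11,12,13,14,15): 1⊕1⊕1⊕0⊕0⊕1⊕1⊕1 = 0
Syndrome s8…s1 = 0101 → error at position 5.
Flip position 5: 001110011100111 → 001100011100111
Read data bits from positions 3,5,6,7,9,10,11,12,13,14,15: 10001100111

10001100111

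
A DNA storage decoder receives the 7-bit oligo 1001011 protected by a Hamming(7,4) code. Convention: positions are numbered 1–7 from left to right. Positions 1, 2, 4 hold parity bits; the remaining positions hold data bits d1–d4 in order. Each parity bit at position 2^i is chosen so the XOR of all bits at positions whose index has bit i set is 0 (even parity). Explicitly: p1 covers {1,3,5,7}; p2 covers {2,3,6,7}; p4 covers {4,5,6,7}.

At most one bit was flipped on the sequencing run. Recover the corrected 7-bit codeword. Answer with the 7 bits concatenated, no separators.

s1 (pos 1,3,5,7): 1⊕0⊕0⊕1 = 0
s2 (pos 2,3,6,7): 0⊕0⊕1⊕1 = 0
s4 (pos 4,5,6,7): 1⊕0⊕1⊕1 = 1
Syndrome s4…s1 = 100 → error at position 4.
Flip position 4: 1001011 → 1000011

1000011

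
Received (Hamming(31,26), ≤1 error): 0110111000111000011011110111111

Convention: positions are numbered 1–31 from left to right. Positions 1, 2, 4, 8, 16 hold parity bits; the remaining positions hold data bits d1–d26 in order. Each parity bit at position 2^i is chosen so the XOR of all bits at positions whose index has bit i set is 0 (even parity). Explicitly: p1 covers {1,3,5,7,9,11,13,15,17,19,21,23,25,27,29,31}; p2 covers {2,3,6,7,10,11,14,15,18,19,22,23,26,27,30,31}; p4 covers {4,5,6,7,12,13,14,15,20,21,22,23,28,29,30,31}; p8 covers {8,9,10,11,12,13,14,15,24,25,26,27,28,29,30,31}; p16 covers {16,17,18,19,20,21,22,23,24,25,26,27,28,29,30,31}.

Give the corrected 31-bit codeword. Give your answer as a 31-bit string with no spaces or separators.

0100111000111000011011110111111

s1 (pos 1,3,5,7,9,11,13,15,17,19,21,23,25,27,29,31): 0⊕1⊕1⊕1⊕0⊕1⊕1⊕0⊕0⊕1⊕1⊕1⊕0⊕1⊕1⊕1 = 1
s2 (pos 2,3,6,7,10,11,14,15,18,19,22,23,26,27,30,31): 1⊕1⊕1⊕1⊕0⊕1⊕0⊕0⊕1⊕1⊕1⊕1⊕1⊕1⊕1⊕1 = 1
s4 (pos 4,5,6,7,12,13,14,15,20,21,22,23,28,29,30,31): 0⊕1⊕1⊕1⊕1⊕1⊕0⊕0⊕0⊕1⊕1⊕1⊕1⊕1⊕1⊕1 = 0
s8 (pos 8,9,10,11,12,13,14,15,24,25,26,27,28,29,30,31): 0⊕0⊕0⊕1⊕1⊕1⊕0⊕0⊕1⊕0⊕1⊕1⊕1⊕1⊕1⊕1 = 0
s16 (pos 16,17,18,19,20,21,22,23,24,25,26,27,28,29,30,31): 0⊕0⊕1⊕1⊕0⊕1⊕1⊕1⊕1⊕0⊕1⊕1⊕1⊕1⊕1⊕1 = 0
Syndrome s16…s1 = 00011 → error at position 3.
Flip position 3: 0110111000111000011011110111111 → 0100111000111000011011110111111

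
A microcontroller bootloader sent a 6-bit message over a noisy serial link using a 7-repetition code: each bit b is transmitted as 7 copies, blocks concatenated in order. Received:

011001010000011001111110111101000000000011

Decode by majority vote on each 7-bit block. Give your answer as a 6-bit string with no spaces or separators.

001100

Block 1 (0110010): 3 ones → 0
Block 2 (1000001): 2 ones → 0
Block 3 (1001111): 5 ones → 1
Block 4 (1101111): 6 ones → 1
Block 5 (0100000): 1 one → 0
Block 6 (0000011): 2 ones → 0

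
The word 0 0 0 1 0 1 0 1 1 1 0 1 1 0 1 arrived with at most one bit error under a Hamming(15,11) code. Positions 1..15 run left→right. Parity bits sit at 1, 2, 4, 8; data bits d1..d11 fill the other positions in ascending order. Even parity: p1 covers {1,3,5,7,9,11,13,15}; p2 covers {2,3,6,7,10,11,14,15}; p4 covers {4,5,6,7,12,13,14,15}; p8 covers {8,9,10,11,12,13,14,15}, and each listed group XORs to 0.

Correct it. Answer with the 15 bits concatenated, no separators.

s1 (pos 1,3,5,7,9,11,13,15): 0⊕0⊕0⊕0⊕1⊕0⊕1⊕1 = 1
s2 (pos 2,3,6,7,10,11,14,15): 0⊕0⊕1⊕0⊕1⊕0⊕0⊕1 = 1
s4 (pos 4,5,6,7,12,13,14,15): 1⊕0⊕1⊕0⊕1⊕1⊕0⊕1 = 1
s8 (pos 8,9,10,11,12,13,14,15): 1⊕1⊕1⊕0⊕1⊕1⊕0⊕1 = 0
Syndrome s8…s1 = 0111 → error at position 7.
Flip position 7: 000101011101101 → 000101111101101

000101111101101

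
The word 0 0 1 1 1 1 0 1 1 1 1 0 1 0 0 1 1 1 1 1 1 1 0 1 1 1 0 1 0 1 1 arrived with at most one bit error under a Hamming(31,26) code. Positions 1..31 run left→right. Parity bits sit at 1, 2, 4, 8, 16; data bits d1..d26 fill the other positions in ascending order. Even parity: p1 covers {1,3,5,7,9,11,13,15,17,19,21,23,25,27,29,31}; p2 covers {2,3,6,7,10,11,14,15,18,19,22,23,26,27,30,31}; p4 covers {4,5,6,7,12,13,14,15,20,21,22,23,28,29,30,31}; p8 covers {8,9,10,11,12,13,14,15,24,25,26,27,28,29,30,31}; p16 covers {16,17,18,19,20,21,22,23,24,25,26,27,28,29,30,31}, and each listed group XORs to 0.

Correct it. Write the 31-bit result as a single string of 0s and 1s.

0011110111101001111111001101011

s1 (pos 1,3,5,7,9,11,13,15,17,19,21,23,25,27,29,31): 0⊕1⊕1⊕0⊕1⊕1⊕1⊕0⊕1⊕1⊕1⊕0⊕1⊕0⊕0⊕1 = 0
s2 (pos 2,3,6,7,10,11,14,15,18,19,22,23,26,27,30,31): 0⊕1⊕1⊕0⊕1⊕1⊕0⊕0⊕1⊕1⊕1⊕0⊕1⊕0⊕1⊕1 = 0
s4 (pos 4,5,6,7,12,13,14,15,20,21,22,23,28,29,30,31): 1⊕1⊕1⊕0⊕0⊕1⊕0⊕0⊕1⊕1⊕1⊕0⊕1⊕0⊕1⊕1 = 0
s8 (pos 8,9,10,11,12,13,14,15,24,25,26,27,28,29,30,31): 1⊕1⊕1⊕1⊕0⊕1⊕0⊕0⊕1⊕1⊕1⊕0⊕1⊕0⊕1⊕1 = 1
s16 (pos 16,17,18,19,20,21,22,23,24,25,26,27,28,29,30,31): 1⊕1⊕1⊕1⊕1⊕1⊕1⊕0⊕1⊕1⊕1⊕0⊕1⊕0⊕1⊕1 = 1
Syndrome s16…s1 = 11000 → error at position 24.
Flip position 24: 0011110111101001111111011101011 → 0011110111101001111111001101011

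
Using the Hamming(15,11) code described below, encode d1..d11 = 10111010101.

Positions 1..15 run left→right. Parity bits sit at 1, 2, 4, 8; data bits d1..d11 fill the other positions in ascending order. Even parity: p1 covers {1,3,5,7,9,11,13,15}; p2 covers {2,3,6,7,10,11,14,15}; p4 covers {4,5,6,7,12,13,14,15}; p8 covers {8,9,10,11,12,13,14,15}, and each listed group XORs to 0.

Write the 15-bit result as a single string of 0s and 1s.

011001101010101

Place data at non-parity positions: p1 p2 1 p4 0 1 1 p8 1 0 1 0 1 0 1
p1 (pos 1,3,5,7,9,11,13,15): XOR of data positions = 1⊕0⊕1⊕1⊕1⊕1⊕1 = 0
p2 (pos 2,3,6,7,10,11,14,15): XOR of data positions = 1⊕1⊕1⊕0⊕1⊕0⊕1 = 1
p4 (pos 4,5,6,7,12,13,14,15): XOR of data positions = 0⊕1⊕1⊕0⊕1⊕0⊕1 = 0
p8 (pos 8,9,10,11,12,13,14,15): XOR of data positions = 1⊕0⊕1⊕0⊕1⊕0⊕1 = 0
Codeword: 011001101010101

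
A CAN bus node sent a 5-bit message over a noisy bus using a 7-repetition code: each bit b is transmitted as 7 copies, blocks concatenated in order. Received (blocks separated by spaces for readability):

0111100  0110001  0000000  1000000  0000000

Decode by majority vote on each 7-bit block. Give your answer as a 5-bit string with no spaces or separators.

Block 1 (0111100): 4 ones → 1
Block 2 (0110001): 3 ones → 0
Block 3 (0000000): 0 ones → 0
Block 4 (1000000): 1 one → 0
Block 5 (0000000): 0 ones → 0

10000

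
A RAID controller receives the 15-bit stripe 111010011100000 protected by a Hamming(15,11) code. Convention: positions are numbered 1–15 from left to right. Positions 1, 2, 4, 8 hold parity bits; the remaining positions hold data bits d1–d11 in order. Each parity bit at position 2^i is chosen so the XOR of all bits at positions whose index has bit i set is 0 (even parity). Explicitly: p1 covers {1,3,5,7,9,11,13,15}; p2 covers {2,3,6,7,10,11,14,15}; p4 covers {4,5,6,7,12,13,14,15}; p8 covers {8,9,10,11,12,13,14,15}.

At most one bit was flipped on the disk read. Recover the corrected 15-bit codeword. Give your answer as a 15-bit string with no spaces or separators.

s1 (pos 1,3,5,7,9,11,13,15): 1⊕1⊕1⊕0⊕1⊕0⊕0⊕0 = 0
s2 (pos 2,3,6,7,10,11,14,15): 1⊕1⊕0⊕0⊕1⊕0⊕0⊕0 = 1
s4 (pos 4,5,6,7,12,13,14,15): 0⊕1⊕0⊕0⊕0⊕0⊕0⊕0 = 1
s8 (pos 8,9,10,11,12,13,14,15): 1⊕1⊕1⊕0⊕0⊕0⊕0⊕0 = 1
Syndrome s8…s1 = 1110 → error at position 14.
Flip position 14: 111010011100000 → 111010011100010

111010011100010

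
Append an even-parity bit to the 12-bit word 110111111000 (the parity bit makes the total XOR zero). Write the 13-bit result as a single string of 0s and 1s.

XOR of the 12 data bits: 1⊕1⊕0⊕1⊕1⊕1⊕1⊕1⊕1⊕0⊕0⊕0 = 0
Parity bit = 0 (so all 13 bits XOR to 0).

1101111110000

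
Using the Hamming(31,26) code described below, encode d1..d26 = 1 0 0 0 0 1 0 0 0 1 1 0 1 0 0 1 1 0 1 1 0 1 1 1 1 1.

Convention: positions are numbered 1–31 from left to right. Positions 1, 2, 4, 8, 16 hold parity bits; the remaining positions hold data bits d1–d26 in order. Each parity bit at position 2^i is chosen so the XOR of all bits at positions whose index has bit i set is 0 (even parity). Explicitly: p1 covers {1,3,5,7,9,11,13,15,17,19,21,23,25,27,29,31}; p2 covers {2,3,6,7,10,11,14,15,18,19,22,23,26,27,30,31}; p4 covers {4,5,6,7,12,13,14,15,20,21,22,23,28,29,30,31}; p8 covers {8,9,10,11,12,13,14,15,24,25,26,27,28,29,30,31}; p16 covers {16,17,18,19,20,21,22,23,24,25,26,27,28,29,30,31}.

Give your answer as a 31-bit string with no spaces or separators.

1110000001000110010011011011111

Place data at non-parity positions: p1 p2 1 p4 0 0 0 p8 0 1 0 0 0 1 1 p16 0 1 0 0 1 1 0 1 1 0 1 1 1 1 1
p1 (pos 1,3,5,7,9,11,13,15,17,19,21,23,25,27,29,31): XOR of data positions = 1⊕0⊕0⊕0⊕0⊕0⊕1⊕0⊕0⊕1⊕0⊕1⊕1⊕1⊕1 = 1
p2 (pos 2,3,6,7,10,11,14,15,18,19,22,23,26,27,30,31): XOR of data positions = 1⊕0⊕0⊕1⊕0⊕1⊕1⊕1⊕0⊕1⊕0⊕0⊕1⊕1⊕1 = 1
p4 (pos 4,5,6,7,12,13,14,15,20,21,22,23,28,29,30,31): XOR of data positions = 0⊕0⊕0⊕0⊕0⊕1⊕1⊕0⊕1⊕1⊕0⊕1⊕1⊕1⊕1 = 0
p8 (pos 8,9,10,11,12,13,14,15,24,25,26,27,28,29,30,31): XOR of data positions = 0⊕1⊕0⊕0⊕0⊕1⊕1⊕1⊕1⊕0⊕1⊕1⊕1⊕1⊕1 = 0
p16 (pos 16,17,18,19,20,21,22,23,24,25,26,27,28,29,30,31): XOR of data positions = 0⊕1⊕0⊕0⊕1⊕1⊕0⊕1⊕1⊕0⊕1⊕1⊕1⊕1⊕1 = 0
Codeword: 1110000001000110010011011011111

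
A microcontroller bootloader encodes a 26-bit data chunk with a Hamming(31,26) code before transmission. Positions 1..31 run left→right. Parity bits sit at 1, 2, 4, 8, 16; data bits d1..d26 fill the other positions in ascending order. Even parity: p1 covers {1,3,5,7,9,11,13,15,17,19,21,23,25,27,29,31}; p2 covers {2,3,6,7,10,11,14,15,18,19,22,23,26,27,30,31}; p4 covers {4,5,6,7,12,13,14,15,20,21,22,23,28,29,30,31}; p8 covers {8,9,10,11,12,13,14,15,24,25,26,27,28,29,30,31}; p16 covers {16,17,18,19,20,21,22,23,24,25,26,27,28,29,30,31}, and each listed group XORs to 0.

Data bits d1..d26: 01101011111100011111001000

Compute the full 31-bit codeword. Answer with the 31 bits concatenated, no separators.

1000110110111111100011111001000

Place data at non-parity positions: p1 p2 0 p4 1 1 0 p8 1 0 1 1 1 1 1 p16 1 0 0 0 1 1 1 1 1 0 0 1 0 0 0
p1 (pos 1,3,5,7,9,11,13,15,17,19,21,23,25,27,29,31): XOR of data positions = 0⊕1⊕0⊕1⊕1⊕1⊕1⊕1⊕0⊕1⊕1⊕1⊕0⊕0⊕0 = 1
p2 (pos 2,3,6,7,10,11,14,15,18,19,22,23,26,27,30,31): XOR of data positions = 0⊕1⊕0⊕0⊕1⊕1⊕1⊕0⊕0⊕1⊕1⊕0⊕0⊕0⊕0 = 0
p4 (pos 4,5,6,7,12,13,14,15,20,21,22,23,28,29,30,31): XOR of data positions = 1⊕1⊕0⊕1⊕1⊕1⊕1⊕0⊕1⊕1⊕1⊕1⊕0⊕0⊕0 = 0
p8 (pos 8,9,10,11,12,13,14,15,24,25,26,27,28,29,30,31): XOR of data positions = 1⊕0⊕1⊕1⊕1⊕1⊕1⊕1⊕1⊕0⊕0⊕1⊕0⊕0⊕0 = 1
p16 (pos 16,17,18,19,20,21,22,23,24,25,26,27,28,29,30,31): XOR of data positions = 1⊕0⊕0⊕0⊕1⊕1⊕1⊕1⊕1⊕0⊕0⊕1⊕0⊕0⊕0 = 1
Codeword: 1000110110111111100011111001000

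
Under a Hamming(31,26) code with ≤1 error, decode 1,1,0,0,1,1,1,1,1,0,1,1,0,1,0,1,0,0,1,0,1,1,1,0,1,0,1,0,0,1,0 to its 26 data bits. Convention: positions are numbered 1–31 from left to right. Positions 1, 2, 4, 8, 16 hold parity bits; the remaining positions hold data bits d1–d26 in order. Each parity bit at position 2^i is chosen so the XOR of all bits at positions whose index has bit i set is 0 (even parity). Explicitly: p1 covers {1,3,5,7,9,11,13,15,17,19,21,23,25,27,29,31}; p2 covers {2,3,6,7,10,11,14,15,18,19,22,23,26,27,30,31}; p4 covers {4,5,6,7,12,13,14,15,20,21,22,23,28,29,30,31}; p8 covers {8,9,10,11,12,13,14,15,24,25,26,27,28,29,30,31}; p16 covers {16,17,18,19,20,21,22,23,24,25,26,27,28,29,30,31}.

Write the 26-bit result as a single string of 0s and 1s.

s1 (pos 1,3,5,7,9,11,13,15,17,19,21,23,25,27,29,31): 1⊕0⊕1⊕1⊕1⊕1⊕0⊕0⊕0⊕1⊕1⊕1⊕1⊕1⊕0⊕0 = 0
s2 (pos 2,3,6,7,10,11,14,15,18,19,22,23,26,27,30,31): 1⊕0⊕1⊕1⊕0⊕1⊕1⊕0⊕0⊕1⊕1⊕1⊕0⊕1⊕1⊕0 = 0
s4 (pos 4,5,6,7,12,13,14,15,20,21,22,23,28,29,30,31): 0⊕1⊕1⊕1⊕1⊕0⊕1⊕0⊕0⊕1⊕1⊕1⊕0⊕0⊕1⊕0 = 1
s8 (pos 8,9,10,11,12,13,14,15,24,25,26,27,28,29,30,31): 1⊕1⊕0⊕1⊕1⊕0⊕1⊕0⊕0⊕1⊕0⊕1⊕0⊕0⊕1⊕0 = 0
s16 (pos 16,17,18,19,20,21,22,23,24,25,26,27,28,29,30,31): 1⊕0⊕0⊕1⊕0⊕1⊕1⊕1⊕0⊕1⊕0⊕1⊕0⊕0⊕1⊕0 = 0
Syndrome s16…s1 = 00100 → error at position 4.
Flip position 4: 1100111110110101001011101010010 → 1101111110110101001011101010010
Read data bits from positions 3,5,6,7,9,10,11,12,13,14,15,17,18,19,20,21,22,23,24,25,26,27,28,29,30,31: 01111011010001011101010010

01111011010001011101010010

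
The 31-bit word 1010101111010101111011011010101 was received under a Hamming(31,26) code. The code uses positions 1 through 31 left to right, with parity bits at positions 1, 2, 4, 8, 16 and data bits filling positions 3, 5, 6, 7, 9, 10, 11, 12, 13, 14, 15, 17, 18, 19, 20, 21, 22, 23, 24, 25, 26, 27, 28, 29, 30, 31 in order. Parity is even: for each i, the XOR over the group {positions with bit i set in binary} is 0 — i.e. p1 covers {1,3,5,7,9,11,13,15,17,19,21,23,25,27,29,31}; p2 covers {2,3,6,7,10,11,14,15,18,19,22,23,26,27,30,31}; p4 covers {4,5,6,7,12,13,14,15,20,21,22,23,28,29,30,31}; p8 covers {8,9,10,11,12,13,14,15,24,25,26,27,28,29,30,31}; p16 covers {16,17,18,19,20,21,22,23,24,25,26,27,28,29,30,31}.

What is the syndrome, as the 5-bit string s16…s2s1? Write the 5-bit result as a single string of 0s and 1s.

s1 (pos 1,3,5,7,9,11,13,15,17,19,21,23,25,27,29,31): 1⊕1⊕1⊕1⊕1⊕0⊕0⊕0⊕1⊕1⊕1⊕0⊕1⊕1⊕1⊕1 = 0
s2 (pos 2,3,6,7,10,11,14,15,18,19,22,23,26,27,30,31): 0⊕1⊕0⊕1⊕1⊕0⊕1⊕0⊕1⊕1⊕1⊕0⊕0⊕1⊕0⊕1 = 1
s4 (pos 4,5,6,7,12,13,14,15,20,21,22,23,28,29,30,31): 0⊕1⊕0⊕1⊕1⊕0⊕1⊕0⊕0⊕1⊕1⊕0⊕0⊕1⊕0⊕1 = 0
s8 (pos 8,9,10,11,12,13,14,15,24,25,26,27,28,29,30,31): 1⊕1⊕1⊕0⊕1⊕0⊕1⊕0⊕1⊕1⊕0⊕1⊕0⊕1⊕0⊕1 = 0
s16 (pos 16,17,18,19,20,21,22,23,24,25,26,27,28,29,30,31): 1⊕1⊕1⊕1⊕0⊕1⊕1⊕0⊕1⊕1⊕0⊕1⊕0⊕1⊕0⊕1 = 1
Syndrome s16…s1 = 10010 → error at position 18.

10010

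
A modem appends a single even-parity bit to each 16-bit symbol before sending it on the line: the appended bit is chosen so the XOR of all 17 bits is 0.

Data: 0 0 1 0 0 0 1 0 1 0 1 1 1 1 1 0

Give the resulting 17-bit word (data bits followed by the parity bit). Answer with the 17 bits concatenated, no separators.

00100010101111100

XOR of the 16 data bits: 0⊕0⊕1⊕0⊕0⊕0⊕1⊕0⊕1⊕0⊕1⊕1⊕1⊕1⊕1⊕0 = 0
Parity bit = 0 (so all 17 bits XOR to 0).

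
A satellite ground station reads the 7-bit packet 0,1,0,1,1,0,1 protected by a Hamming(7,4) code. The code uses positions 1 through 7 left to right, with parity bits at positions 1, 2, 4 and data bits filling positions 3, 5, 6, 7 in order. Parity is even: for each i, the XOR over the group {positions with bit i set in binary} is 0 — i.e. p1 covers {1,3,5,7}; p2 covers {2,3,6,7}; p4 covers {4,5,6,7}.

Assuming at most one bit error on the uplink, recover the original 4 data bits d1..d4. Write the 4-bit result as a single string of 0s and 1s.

0101

s1 (pos 1,3,5,7): 0⊕0⊕1⊕1 = 0
s2 (pos 2,3,6,7): 1⊕0⊕0⊕1 = 0
s4 (pos 4,5,6,7): 1⊕1⊕0⊕1 = 1
Syndrome s4…s1 = 100 → error at position 4.
Flip position 4: 0101101 → 0100101
Read data bits from positions 3,5,6,7: 0101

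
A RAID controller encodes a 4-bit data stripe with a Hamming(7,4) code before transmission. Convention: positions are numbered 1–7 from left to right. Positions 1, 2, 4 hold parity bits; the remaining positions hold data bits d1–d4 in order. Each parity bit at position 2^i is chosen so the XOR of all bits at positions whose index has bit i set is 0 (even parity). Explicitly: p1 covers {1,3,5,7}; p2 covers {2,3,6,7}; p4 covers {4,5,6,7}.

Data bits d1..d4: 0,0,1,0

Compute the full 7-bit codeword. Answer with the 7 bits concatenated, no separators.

0101010

Place data at non-parity positions: p1 p2 0 p4 0 1 0
p1 (pos 1,3,5,7): XOR of data positions = 0⊕0⊕0 = 0
p2 (pos 2,3,6,7): XOR of data positions = 0⊕1⊕0 = 1
p4 (pos 4,5,6,7): XOR of data positions = 0⊕1⊕0 = 1
Codeword: 0101010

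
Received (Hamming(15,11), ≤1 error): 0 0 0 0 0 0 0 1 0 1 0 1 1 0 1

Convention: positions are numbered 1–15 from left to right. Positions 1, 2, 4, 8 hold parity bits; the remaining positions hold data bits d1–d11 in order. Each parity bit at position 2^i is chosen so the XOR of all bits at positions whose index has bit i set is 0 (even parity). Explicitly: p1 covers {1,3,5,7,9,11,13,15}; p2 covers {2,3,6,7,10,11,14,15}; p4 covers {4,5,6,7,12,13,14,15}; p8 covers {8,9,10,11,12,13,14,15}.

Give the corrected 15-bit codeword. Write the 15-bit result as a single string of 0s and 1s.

000000010100101

s1 (pos 1,3,5,7,9,11,13,15): 0⊕0⊕0⊕0⊕0⊕0⊕1⊕1 = 0
s2 (pos 2,3,6,7,10,11,14,15): 0⊕0⊕0⊕0⊕1⊕0⊕0⊕1 = 0
s4 (pos 4,5,6,7,12,13,14,15): 0⊕0⊕0⊕0⊕1⊕1⊕0⊕1 = 1
s8 (pos 8,9,10,11,12,13,14,15): 1⊕0⊕1⊕0⊕1⊕1⊕0⊕1 = 1
Syndrome s8…s1 = 1100 → error at position 12.
Flip position 12: 000000010101101 → 000000010100101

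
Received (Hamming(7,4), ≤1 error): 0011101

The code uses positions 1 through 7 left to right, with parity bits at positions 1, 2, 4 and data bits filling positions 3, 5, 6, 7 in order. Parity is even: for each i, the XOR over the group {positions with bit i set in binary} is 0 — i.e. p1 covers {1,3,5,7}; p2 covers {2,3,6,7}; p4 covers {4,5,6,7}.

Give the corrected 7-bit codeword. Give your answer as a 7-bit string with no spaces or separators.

s1 (pos 1,3,5,7): 0⊕1⊕1⊕1 = 1
s2 (pos 2,3,6,7): 0⊕1⊕0⊕1 = 0
s4 (pos 4,5,6,7): 1⊕1⊕0⊕1 = 1
Syndrome s4…s1 = 101 → error at position 5.
Flip position 5: 0011101 → 0011001

0011001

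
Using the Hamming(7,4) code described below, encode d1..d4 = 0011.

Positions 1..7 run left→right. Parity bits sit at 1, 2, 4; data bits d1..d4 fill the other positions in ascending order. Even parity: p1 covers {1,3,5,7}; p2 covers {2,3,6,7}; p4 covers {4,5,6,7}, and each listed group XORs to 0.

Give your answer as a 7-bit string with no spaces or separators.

1000011

Place data at non-parity positions: p1 p2 0 p4 0 1 1
p1 (pos 1,3,5,7): XOR of data positions = 0⊕0⊕1 = 1
p2 (pos 2,3,6,7): XOR of data positions = 0⊕1⊕1 = 0
p4 (pos 4,5,6,7): XOR of data positions = 0⊕1⊕1 = 0
Codeword: 1000011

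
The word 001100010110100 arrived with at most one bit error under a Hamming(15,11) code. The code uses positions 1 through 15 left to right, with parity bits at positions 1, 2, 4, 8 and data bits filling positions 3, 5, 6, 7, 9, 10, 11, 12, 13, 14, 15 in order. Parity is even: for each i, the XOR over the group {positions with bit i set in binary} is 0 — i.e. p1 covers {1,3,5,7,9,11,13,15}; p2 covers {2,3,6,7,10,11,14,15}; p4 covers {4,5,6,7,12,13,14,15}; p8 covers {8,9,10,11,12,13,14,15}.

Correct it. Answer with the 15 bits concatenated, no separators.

000100010110100

s1 (pos 1,3,5,7,9,11,13,15): 0⊕1⊕0⊕0⊕0⊕1⊕1⊕0 = 1
s2 (pos 2,3,6,7,10,11,14,15): 0⊕1⊕0⊕0⊕1⊕1⊕0⊕0 = 1
s4 (pos 4,5,6,7,12,13,14,15): 1⊕0⊕0⊕0⊕0⊕1⊕0⊕0 = 0
s8 (pos 8,9,10,11,12,13,14,15): 1⊕0⊕1⊕1⊕0⊕1⊕0⊕0 = 0
Syndrome s8…s1 = 0011 → error at position 3.
Flip position 3: 001100010110100 → 000100010110100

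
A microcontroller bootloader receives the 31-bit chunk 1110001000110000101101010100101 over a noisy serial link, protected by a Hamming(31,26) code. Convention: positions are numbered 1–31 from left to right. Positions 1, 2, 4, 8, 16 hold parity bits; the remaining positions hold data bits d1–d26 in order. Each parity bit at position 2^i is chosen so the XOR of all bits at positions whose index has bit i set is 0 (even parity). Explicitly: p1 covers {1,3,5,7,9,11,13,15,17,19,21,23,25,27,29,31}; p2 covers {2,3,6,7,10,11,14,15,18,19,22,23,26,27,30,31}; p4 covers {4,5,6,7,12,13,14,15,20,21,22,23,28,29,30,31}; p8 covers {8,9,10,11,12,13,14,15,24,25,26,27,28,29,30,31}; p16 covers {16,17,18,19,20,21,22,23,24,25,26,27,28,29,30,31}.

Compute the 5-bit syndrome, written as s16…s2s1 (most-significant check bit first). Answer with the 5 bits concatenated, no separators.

00000

s1 (pos 1,3,5,7,9,11,13,15,17,19,21,23,25,27,29,31): 1⊕1⊕0⊕1⊕0⊕1⊕0⊕0⊕1⊕1⊕0⊕0⊕0⊕0⊕1⊕1 = 0
s2 (pos 2,3,6,7,10,11,14,15,18,19,22,23,26,27,30,31): 1⊕1⊕0⊕1⊕0⊕1⊕0⊕0⊕0⊕1⊕1⊕0⊕1⊕0⊕0⊕1 = 0
s4 (pos 4,5,6,7,12,13,14,15,20,21,22,23,28,29,30,31): 0⊕0⊕0⊕1⊕1⊕0⊕0⊕0⊕1⊕0⊕1⊕0⊕0⊕1⊕0⊕1 = 0
s8 (pos 8,9,10,11,12,13,14,15,24,25,26,27,28,29,30,31): 0⊕0⊕0⊕1⊕1⊕0⊕0⊕0⊕1⊕0⊕1⊕0⊕0⊕1⊕0⊕1 = 0
s16 (pos 16,17,18,19,20,21,22,23,24,25,26,27,28,29,30,31): 0⊕1⊕0⊕1⊕1⊕0⊕1⊕0⊕1⊕0⊕1⊕0⊕0⊕1⊕0⊕1 = 0
Syndrome s16…s1 = 00000 → no error.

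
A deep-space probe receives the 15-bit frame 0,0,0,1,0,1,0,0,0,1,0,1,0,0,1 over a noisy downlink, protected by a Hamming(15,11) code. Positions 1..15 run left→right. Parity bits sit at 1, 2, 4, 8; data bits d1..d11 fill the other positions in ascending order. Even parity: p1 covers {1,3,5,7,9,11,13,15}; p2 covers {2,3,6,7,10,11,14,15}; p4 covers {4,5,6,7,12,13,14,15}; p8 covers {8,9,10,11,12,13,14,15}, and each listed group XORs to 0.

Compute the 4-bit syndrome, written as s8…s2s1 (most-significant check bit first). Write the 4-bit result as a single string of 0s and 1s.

s1 (pos 1,3,5,7,9,11,13,15): 0⊕0⊕0⊕0⊕0⊕0⊕0⊕1 = 1
s2 (pos 2,3,6,7,10,11,14,15): 0⊕0⊕1⊕0⊕1⊕0⊕0⊕1 = 1
s4 (pos 4,5,6,7,12,13,14,15): 1⊕0⊕1⊕0⊕1⊕0⊕0⊕1 = 0
s8 (pos 8,9,10,11,12,13,14,15): 0⊕0⊕1⊕0⊕1⊕0⊕0⊕1 = 1
Syndrome s8…s1 = 1011 → error at position 11.

1011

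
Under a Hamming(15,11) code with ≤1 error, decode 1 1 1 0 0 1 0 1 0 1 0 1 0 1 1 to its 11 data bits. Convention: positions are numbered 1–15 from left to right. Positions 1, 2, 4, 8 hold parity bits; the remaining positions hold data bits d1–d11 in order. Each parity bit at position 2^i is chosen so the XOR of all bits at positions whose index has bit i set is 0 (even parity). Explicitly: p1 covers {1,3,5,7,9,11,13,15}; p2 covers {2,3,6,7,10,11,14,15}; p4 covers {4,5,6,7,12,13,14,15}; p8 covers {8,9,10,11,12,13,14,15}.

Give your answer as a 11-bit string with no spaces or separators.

10101101011

s1 (pos 1,3,5,7,9,11,13,15): 1⊕1⊕0⊕0⊕0⊕0⊕0⊕1 = 1
s2 (pos 2,3,6,7,10,11,14,15): 1⊕1⊕1⊕0⊕1⊕0⊕1⊕1 = 0
s4 (pos 4,5,6,7,12,13,14,15): 0⊕0⊕1⊕0⊕1⊕0⊕1⊕1 = 0
s8 (pos 8,9,10,11,12,13,14,15): 1⊕0⊕1⊕0⊕1⊕0⊕1⊕1 = 1
Syndrome s8…s1 = 1001 → error at position 9.
Flip position 9: 111001010101011 → 111001011101011
Read data bits from positions 3,5,6,7,9,10,11,12,13,14,15: 10101101011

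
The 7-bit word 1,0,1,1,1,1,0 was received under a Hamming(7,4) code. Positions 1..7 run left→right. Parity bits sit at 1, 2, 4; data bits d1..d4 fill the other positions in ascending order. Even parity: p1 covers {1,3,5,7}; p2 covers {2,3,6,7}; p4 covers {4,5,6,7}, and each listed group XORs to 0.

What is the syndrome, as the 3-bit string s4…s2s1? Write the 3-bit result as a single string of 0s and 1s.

s1 (pos 1,3,5,7): 1⊕1⊕1⊕0 = 1
s2 (pos 2,3,6,7): 0⊕1⊕1⊕0 = 0
s4 (pos 4,5,6,7): 1⊕1⊕1⊕0 = 1
Syndrome s4…s1 = 101 → error at position 5.

101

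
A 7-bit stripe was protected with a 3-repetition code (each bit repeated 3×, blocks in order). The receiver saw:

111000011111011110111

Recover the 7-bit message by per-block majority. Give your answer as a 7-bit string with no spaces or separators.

1011111

Block 1 (111): 3 ones → 1
Block 2 (000): 0 ones → 0
Block 3 (011): 2 ones → 1
Block 4 (111): 3 ones → 1
Block 5 (011): 2 ones → 1
Block 6 (110): 2 ones → 1
Block 7 (111): 3 ones → 1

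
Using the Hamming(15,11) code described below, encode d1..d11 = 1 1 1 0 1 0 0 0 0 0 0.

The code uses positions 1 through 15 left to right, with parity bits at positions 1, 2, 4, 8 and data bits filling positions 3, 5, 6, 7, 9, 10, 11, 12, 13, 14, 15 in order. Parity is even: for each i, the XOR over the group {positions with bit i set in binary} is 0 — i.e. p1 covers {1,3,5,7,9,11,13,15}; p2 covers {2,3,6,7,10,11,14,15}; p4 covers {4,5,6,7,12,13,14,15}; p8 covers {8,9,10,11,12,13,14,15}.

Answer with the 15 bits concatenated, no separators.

101011011000000

Place data at non-parity positions: p1 p2 1 p4 1 1 0 p8 1 0 0 0 0 0 0
p1 (pos 1,3,5,7,9,11,13,15): XOR of data positions = 1⊕1⊕0⊕1⊕0⊕0⊕0 = 1
p2 (pos 2,3,6,7,10,11,14,15): XOR of data positions = 1⊕1⊕0⊕0⊕0⊕0⊕0 = 0
p4 (pos 4,5,6,7,12,13,14,15): XOR of data positions = 1⊕1⊕0⊕0⊕0⊕0⊕0 = 0
p8 (pos 8,9,10,11,12,13,14,15): XOR of data positions = 1⊕0⊕0⊕0⊕0⊕0⊕0 = 1
Codeword: 101011011000000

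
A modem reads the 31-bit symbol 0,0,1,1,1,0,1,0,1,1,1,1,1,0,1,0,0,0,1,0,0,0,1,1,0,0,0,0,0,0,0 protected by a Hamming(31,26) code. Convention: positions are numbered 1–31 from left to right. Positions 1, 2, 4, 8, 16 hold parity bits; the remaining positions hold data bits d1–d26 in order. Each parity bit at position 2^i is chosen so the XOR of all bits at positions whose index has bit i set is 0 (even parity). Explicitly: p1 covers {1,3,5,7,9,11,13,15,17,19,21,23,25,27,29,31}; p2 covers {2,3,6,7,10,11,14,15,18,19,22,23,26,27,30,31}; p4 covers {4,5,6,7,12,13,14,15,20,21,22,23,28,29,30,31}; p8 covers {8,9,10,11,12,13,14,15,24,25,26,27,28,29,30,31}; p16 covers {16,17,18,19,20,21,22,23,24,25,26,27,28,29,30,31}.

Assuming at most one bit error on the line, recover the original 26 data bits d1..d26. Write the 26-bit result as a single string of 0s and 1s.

11011111101001000110000001

s1 (pos 1,3,5,7,9,11,13,15,17,19,21,23,25,27,29,31): 0⊕1⊕1⊕1⊕1⊕1⊕1⊕1⊕0⊕1⊕0⊕1⊕0⊕0⊕0⊕0 = 1
s2 (pos 2,3,6,7,10,11,14,15,18,19,22,23,26,27,30,31): 0⊕1⊕0⊕1⊕1⊕1⊕0⊕1⊕0⊕1⊕0⊕1⊕0⊕0⊕0⊕0 = 1
s4 (pos 4,5,6,7,12,13,14,15,20,21,22,23,28,29,30,31): 1⊕1⊕0⊕1⊕1⊕1⊕0⊕1⊕0⊕0⊕0⊕1⊕0⊕0⊕0⊕0 = 1
s8 (pos 8,9,10,11,12,13,14,15,24,25,26,27,28,29,30,31): 0⊕1⊕1⊕1⊕1⊕1⊕0⊕1⊕1⊕0⊕0⊕0⊕0⊕0⊕0⊕0 = 1
s16 (pos 16,17,18,19,20,21,22,23,24,25,26,27,28,29,30,31): 0⊕0⊕0⊕1⊕0⊕0⊕0⊕1⊕1⊕0⊕0⊕0⊕0⊕0⊕0⊕0 = 1
Syndrome s16…s1 = 11111 → error at position 31.
Flip position 31: 0011101011111010001000110000000 → 0011101011111010001000110000001
Read data bits from positions 3,5,6,7,9,10,11,12,13,14,15,17,18,19,20,21,22,23,24,25,26,27,28,29,30,31: 11011111101001000110000001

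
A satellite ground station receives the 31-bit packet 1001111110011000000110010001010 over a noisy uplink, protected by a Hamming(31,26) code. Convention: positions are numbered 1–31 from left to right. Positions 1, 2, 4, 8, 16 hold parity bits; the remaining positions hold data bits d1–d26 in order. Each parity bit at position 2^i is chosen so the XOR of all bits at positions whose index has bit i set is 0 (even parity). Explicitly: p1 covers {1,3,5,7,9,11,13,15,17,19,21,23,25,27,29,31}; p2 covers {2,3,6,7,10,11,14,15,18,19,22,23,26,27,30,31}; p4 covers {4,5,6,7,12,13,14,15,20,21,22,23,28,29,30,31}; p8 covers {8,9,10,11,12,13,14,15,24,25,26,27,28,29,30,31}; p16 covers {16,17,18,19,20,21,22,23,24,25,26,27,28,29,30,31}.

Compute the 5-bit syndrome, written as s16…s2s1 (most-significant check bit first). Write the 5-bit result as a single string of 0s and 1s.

s1 (pos 1,3,5,7,9,11,13,15,17,19,21,23,25,27,29,31): 1⊕0⊕1⊕1⊕1⊕0⊕1⊕0⊕0⊕0⊕1⊕0⊕0⊕0⊕0⊕0 = 0
s2 (pos 2,3,6,7,10,11,14,15,18,19,22,23,26,27,30,31): 0⊕0⊕1⊕1⊕0⊕0⊕0⊕0⊕0⊕0⊕0⊕0⊕0⊕0⊕1⊕0 = 1
s4 (pos 4,5,6,7,12,13,14,15,20,21,22,23,28,29,30,31): 1⊕1⊕1⊕1⊕1⊕1⊕0⊕0⊕1⊕1⊕0⊕0⊕1⊕0⊕1⊕0 = 0
s8 (pos 8,9,10,11,12,13,14,15,24,25,26,27,28,29,30,31): 1⊕1⊕0⊕0⊕1⊕1⊕0⊕0⊕1⊕0⊕0⊕0⊕1⊕0⊕1⊕0 = 1
s16 (pos 16,17,18,19,20,21,22,23,24,25,26,27,28,29,30,31): 0⊕0⊕0⊕0⊕1⊕1⊕0⊕0⊕1⊕0⊕0⊕0⊕1⊕0⊕1⊕0 = 1
Syndrome s16…s1 = 11010 → error at position 26.

11010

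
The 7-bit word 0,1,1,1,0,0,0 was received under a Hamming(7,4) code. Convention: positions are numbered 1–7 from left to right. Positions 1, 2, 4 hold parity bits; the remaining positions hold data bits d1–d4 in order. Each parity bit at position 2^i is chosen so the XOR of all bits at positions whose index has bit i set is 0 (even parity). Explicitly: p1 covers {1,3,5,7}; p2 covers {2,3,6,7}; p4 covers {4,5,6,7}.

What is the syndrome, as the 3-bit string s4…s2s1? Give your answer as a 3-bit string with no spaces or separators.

s1 (pos 1,3,5,7): 0⊕1⊕0⊕0 = 1
s2 (pos 2,3,6,7): 1⊕1⊕0⊕0 = 0
s4 (pos 4,5,6,7): 1⊕0⊕0⊕0 = 1
Syndrome s4…s1 = 101 → error at position 5.

101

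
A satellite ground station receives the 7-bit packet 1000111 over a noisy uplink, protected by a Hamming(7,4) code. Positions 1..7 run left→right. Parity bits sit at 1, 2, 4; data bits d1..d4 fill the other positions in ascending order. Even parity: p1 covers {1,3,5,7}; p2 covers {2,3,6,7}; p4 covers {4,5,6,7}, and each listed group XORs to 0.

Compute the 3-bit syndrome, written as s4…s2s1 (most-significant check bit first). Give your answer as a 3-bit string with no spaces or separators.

101

s1 (pos 1,3,5,7): 1⊕0⊕1⊕1 = 1
s2 (pos 2,3,6,7): 0⊕0⊕1⊕1 = 0
s4 (pos 4,5,6,7): 0⊕1⊕1⊕1 = 1
Syndrome s4…s1 = 101 → error at position 5.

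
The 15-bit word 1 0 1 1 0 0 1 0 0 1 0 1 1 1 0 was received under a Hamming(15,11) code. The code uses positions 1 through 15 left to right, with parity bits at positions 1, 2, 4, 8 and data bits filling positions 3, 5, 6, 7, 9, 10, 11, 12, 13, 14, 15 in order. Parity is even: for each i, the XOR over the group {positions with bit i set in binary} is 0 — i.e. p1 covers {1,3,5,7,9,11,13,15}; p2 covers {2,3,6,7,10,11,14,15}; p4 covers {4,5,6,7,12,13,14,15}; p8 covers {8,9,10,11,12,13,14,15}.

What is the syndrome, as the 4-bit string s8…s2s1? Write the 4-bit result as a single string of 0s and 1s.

s1 (pos 1,3,5,7,9,11,13,15): 1⊕1⊕0⊕1⊕0⊕0⊕1⊕0 = 0
s2 (pos 2,3,6,7,10,11,14,15): 0⊕1⊕0⊕1⊕1⊕0⊕1⊕0 = 0
s4 (pos 4,5,6,7,12,13,14,15): 1⊕0⊕0⊕1⊕1⊕1⊕1⊕0 = 1
s8 (pos 8,9,10,11,12,13,14,15): 0⊕0⊕1⊕0⊕1⊕1⊕1⊕0 = 0
Syndrome s8…s1 = 0100 → error at position 4.

0100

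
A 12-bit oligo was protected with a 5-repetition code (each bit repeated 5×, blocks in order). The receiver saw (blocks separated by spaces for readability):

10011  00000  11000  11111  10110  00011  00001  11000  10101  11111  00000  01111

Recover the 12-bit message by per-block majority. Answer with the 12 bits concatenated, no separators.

100110001101

Block 1 (10011): 3 ones → 1
Block 2 (00000): 0 ones → 0
Block 3 (11000): 2 ones → 0
Block 4 (11111): 5 ones → 1
Block 5 (10110): 3 ones → 1
Block 6 (00011): 2 ones → 0
Block 7 (00001): 1 one → 0
Block 8 (11000): 2 ones → 0
Block 9 (10101): 3 ones → 1
Block 10 (11111): 5 ones → 1
Block 11 (00000): 0 ones → 0
Block 12 (01111): 4 ones → 1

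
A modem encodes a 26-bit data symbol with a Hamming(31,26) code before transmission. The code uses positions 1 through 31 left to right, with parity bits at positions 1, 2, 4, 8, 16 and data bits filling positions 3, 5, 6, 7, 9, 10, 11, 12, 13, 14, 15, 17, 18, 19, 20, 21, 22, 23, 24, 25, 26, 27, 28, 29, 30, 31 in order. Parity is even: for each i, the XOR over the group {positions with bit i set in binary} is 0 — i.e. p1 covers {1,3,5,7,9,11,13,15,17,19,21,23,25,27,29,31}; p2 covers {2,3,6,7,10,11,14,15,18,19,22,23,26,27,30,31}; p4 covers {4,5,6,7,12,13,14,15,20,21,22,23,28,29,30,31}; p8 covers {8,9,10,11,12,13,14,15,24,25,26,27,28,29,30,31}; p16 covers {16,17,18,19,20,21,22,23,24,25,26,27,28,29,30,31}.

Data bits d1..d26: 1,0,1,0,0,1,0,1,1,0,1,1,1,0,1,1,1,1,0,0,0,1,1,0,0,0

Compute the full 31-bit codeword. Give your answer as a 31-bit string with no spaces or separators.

1011010001011010110111100011000

Place data at non-parity positions: p1 p2 1 p4 0 1 0 p8 0 1 0 1 1 0 1 p16 1 1 0 1 1 1 1 0 0 0 1 1 0 0 0
p1 (pos 1,3,5,7,9,11,13,15,17,19,21,23,25,27,29,31): XOR of data positions = 1⊕0⊕0⊕0⊕0⊕1⊕1⊕1⊕0⊕1⊕1⊕0⊕1⊕0⊕0 = 1
p2 (pos 2,3,6,7,10,11,14,15,18,19,22,23,26,27,30,31): XOR of data positions = 1⊕1⊕0⊕1⊕0⊕0⊕1⊕1⊕0⊕1⊕1⊕0⊕1⊕0⊕0 = 0
p4 (pos 4,5,6,7,12,13,14,15,20,21,22,23,28,29,30,31): XOR of data positions = 0⊕1⊕0⊕1⊕1⊕0⊕1⊕1⊕1⊕1⊕1⊕1⊕0⊕0⊕0 = 1
p8 (pos 8,9,10,11,12,13,14,15,24,25,26,27,28,29,30,31): XOR of data positions = 0⊕1⊕0⊕1⊕1⊕0⊕1⊕0⊕0⊕0⊕1⊕1⊕0⊕0⊕0 = 0
p16 (pos 16,17,18,19,20,21,22,23,24,25,26,27,28,29,30,31): XOR of data positions = 1⊕1⊕0⊕1⊕1⊕1⊕1⊕0⊕0⊕0⊕1⊕1⊕0⊕0⊕0 = 0
Codeword: 1011010001011010110111100011000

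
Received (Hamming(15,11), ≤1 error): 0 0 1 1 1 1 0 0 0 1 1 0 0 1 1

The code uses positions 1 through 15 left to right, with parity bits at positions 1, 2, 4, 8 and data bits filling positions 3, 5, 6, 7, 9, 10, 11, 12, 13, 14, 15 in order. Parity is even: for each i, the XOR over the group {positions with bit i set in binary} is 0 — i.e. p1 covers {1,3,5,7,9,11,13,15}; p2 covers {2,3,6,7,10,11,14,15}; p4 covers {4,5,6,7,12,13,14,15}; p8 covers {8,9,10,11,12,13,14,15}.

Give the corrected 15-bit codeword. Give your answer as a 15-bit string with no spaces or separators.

001011000110011

s1 (pos 1,3,5,7,9,11,13,15): 0⊕1⊕1⊕0⊕0⊕1⊕0⊕1 = 0
s2 (pos 2,3,6,7,10,11,14,15): 0⊕1⊕1⊕0⊕1⊕1⊕1⊕1 = 0
s4 (pos 4,5,6,7,12,13,14,15): 1⊕1⊕1⊕0⊕0⊕0⊕1⊕1 = 1
s8 (pos 8,9,10,11,12,13,14,15): 0⊕0⊕1⊕1⊕0⊕0⊕1⊕1 = 0
Syndrome s8…s1 = 0100 → error at position 4.
Flip position 4: 001111000110011 → 001011000110011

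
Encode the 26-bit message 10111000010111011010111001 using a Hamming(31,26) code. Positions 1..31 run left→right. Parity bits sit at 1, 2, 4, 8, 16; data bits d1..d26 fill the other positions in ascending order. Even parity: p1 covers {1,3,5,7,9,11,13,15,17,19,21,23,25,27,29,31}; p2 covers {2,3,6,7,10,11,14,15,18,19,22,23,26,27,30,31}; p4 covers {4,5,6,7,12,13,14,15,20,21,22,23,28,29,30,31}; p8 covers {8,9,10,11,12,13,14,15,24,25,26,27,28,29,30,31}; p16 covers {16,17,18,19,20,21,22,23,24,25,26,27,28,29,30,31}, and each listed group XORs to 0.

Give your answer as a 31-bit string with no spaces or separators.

0011011110000100111011010111001

Place data at non-parity positions: p1 p2 1 p4 0 1 1 p8 1 0 0 0 0 1 0 p16 1 1 1 0 1 1 0 1 0 1 1 1 0 0 1
p1 (pos 1,3,5,7,9,11,13,15,17,19,21,23,25,27,29,31): XOR of data positions = 1⊕0⊕1⊕1⊕0⊕0⊕0⊕1⊕1⊕1⊕0⊕0⊕1⊕0⊕1 = 0
p2 (pos 2,3,6,7,10,11,14,15,18,19,22,23,26,27,30,31): XOR of data positions = 1⊕1⊕1⊕0⊕0⊕1⊕0⊕1⊕1⊕1⊕0⊕1⊕1⊕0⊕1 = 0
p4 (pos 4,5,6,7,12,13,14,15,20,21,22,23,28,29,30,31): XOR of data positions = 0⊕1⊕1⊕0⊕0⊕1⊕0⊕0⊕1⊕1⊕0⊕1⊕0⊕0⊕1 = 1
p8 (pos 8,9,10,11,12,13,14,15,24,25,26,27,28,29,30,31): XOR of data positions = 1⊕0⊕0⊕0⊕0⊕1⊕0⊕1⊕0⊕1⊕1⊕1⊕0⊕0⊕1 = 1
p16 (pos 16,17,18,19,20,21,22,23,24,25,26,27,28,29,30,31): XOR of data positions = 1⊕1⊕1⊕0⊕1⊕1⊕0⊕1⊕0⊕1⊕1⊕1⊕0⊕0⊕1 = 0
Codeword: 0011011110000100111011010111001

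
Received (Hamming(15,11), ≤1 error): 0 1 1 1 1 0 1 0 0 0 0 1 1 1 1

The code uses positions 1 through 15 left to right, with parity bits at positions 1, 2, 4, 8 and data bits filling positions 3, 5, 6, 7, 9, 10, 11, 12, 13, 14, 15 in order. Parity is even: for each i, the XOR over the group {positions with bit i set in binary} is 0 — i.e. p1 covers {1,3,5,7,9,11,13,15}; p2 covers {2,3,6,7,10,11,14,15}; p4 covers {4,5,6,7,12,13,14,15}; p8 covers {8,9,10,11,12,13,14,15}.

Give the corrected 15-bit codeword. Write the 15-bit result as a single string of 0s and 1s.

s1 (pos 1,3,5,7,9,11,13,15): 0⊕1⊕1⊕1⊕0⊕0⊕1⊕1 = 1
s2 (pos 2,3,6,7,10,11,14,15): 1⊕1⊕0⊕1⊕0⊕0⊕1⊕1 = 1
s4 (pos 4,5,6,7,12,13,14,15): 1⊕1⊕0⊕1⊕1⊕1⊕1⊕1 = 1
s8 (pos 8,9,10,11,12,13,14,15): 0⊕0⊕0⊕0⊕1⊕1⊕1⊕1 = 0
Syndrome s8…s1 = 0111 → error at position 7.
Flip position 7: 011110100001111 → 011110000001111

011110000001111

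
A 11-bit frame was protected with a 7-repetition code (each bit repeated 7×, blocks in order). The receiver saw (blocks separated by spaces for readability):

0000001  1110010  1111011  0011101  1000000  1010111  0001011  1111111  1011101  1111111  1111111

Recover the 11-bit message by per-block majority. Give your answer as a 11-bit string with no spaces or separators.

01110101111

Block 1 (0000001): 1 one → 0
Block 2 (1110010): 4 ones → 1
Block 3 (1111011): 6 ones → 1
Block 4 (0011101): 4 ones → 1
Block 5 (1000000): 1 one → 0
Block 6 (1010111): 5 ones → 1
Block 7 (0001011): 3 ones → 0
Block 8 (1111111): 7 ones → 1
Block 9 (1011101): 5 ones → 1
Block 10 (1111111): 7 ones → 1
Block 11 (1111111): 7 ones → 1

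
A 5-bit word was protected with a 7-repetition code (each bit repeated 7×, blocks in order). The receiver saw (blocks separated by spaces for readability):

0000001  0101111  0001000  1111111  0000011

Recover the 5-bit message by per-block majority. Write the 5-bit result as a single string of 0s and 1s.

01010

Block 1 (0000001): 1 one → 0
Block 2 (0101111): 5 ones → 1
Block 3 (0001000): 1 one → 0
Block 4 (1111111): 7 ones → 1
Block 5 (0000011): 2 ones → 0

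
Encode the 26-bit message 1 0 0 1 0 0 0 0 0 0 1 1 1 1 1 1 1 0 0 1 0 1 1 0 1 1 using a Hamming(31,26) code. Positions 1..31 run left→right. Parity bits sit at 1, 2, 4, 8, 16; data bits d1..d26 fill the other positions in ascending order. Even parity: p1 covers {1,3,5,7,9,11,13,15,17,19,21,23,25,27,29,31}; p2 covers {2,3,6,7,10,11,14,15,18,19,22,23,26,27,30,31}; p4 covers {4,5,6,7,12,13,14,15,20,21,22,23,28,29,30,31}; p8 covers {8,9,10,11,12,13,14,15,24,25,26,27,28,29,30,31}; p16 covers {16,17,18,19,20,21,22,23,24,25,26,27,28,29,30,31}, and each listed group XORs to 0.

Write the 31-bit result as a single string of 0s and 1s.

Place data at non-parity positions: p1 p2 1 p4 0 0 1 p8 0 0 0 0 0 0 1 p16 1 1 1 1 1 1 0 0 1 0 1 1 0 1 1
p1 (pos 1,3,5,7,9,11,13,15,17,19,21,23,25,27,29,31): XOR of data positions = 1⊕0⊕1⊕0⊕0⊕0⊕1⊕1⊕1⊕1⊕0⊕1⊕1⊕0⊕1 = 1
p2 (pos 2,3,6,7,10,11,14,15,18,19,22,23,26,27,30,31): XOR of data positions = 1⊕0⊕1⊕0⊕0⊕0⊕1⊕1⊕1⊕1⊕0⊕0⊕1⊕1⊕1 = 1
p4 (pos 4,5,6,7,12,13,14,15,20,21,22,23,28,29,30,31): XOR of data positions = 0⊕0⊕1⊕0⊕0⊕0⊕1⊕1⊕1⊕1⊕0⊕1⊕0⊕1⊕1 = 0
p8 (pos 8,9,10,11,12,13,14,15,24,25,26,27,28,29,30,31): XOR of data positions = 0⊕0⊕0⊕0⊕0⊕0⊕1⊕0⊕1⊕0⊕1⊕1⊕0⊕1⊕1 = 0
p16 (pos 16,17,18,19,20,21,22,23,24,25,26,27,28,29,30,31): XOR of data positions = 1⊕1⊕1⊕1⊕1⊕1⊕0⊕0⊕1⊕0⊕1⊕1⊕0⊕1⊕1 = 1
Codeword: 1110001000000011111111001011011

1110001000000011111111001011011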